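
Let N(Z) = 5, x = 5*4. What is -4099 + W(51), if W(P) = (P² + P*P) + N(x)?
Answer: 1108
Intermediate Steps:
x = 20
W(P) = 5 + 2*P² (W(P) = (P² + P*P) + 5 = (P² + P²) + 5 = 2*P² + 5 = 5 + 2*P²)
-4099 + W(51) = -4099 + (5 + 2*51²) = -4099 + (5 + 2*2601) = -4099 + (5 + 5202) = -4099 + 5207 = 1108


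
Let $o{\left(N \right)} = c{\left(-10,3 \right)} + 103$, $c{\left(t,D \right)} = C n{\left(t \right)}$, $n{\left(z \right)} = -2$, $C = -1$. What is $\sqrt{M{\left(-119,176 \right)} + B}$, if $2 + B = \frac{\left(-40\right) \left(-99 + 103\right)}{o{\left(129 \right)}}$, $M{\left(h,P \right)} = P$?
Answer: $\frac{\sqrt{76062}}{21} \approx 13.133$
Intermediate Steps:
$c{\left(t,D \right)} = 2$ ($c{\left(t,D \right)} = \left(-1\right) \left(-2\right) = 2$)
$o{\left(N \right)} = 105$ ($o{\left(N \right)} = 2 + 103 = 105$)
$B = - \frac{74}{21}$ ($B = -2 + \frac{\left(-40\right) \left(-99 + 103\right)}{105} = -2 + \left(-40\right) 4 \cdot \frac{1}{105} = -2 - \frac{32}{21} = - \frac{74}{21} \approx -3.5238$)
$\sqrt{M{\left(-119,176 \right)} + B} = \sqrt{176 - \frac{74}{21}} = \sqrt{\frac{3622}{21}} = \frac{\sqrt{76062}}{21}$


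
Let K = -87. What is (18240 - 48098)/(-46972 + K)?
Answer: 29858/47059 ≈ 0.63448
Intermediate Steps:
(18240 - 48098)/(-46972 + K) = (18240 - 48098)/(-46972 - 87) = -29858/(-47059) = -29858*(-1/47059) = 29858/47059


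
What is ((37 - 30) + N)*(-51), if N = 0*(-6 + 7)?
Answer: -357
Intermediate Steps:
N = 0 (N = 0*1 = 0)
((37 - 30) + N)*(-51) = ((37 - 30) + 0)*(-51) = (7 + 0)*(-51) = 7*(-51) = -357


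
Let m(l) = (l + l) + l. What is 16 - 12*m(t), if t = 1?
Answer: -20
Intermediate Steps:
m(l) = 3*l (m(l) = 2*l + l = 3*l)
16 - 12*m(t) = 16 - 36 = -20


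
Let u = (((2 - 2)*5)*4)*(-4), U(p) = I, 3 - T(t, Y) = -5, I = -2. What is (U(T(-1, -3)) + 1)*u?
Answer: 0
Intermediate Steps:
T(t, Y) = 8 (T(t, Y) = 3 - 1*(-5) = 3 + 5 = 8)
U(p) = -2
u = 0 (u = ((0*5)*4)*(-4) = (0*4)*(-4) = 0*(-4) = 0)
(U(T(-1, -3)) + 1)*u = (-2 + 1)*0 = -1*0 = 0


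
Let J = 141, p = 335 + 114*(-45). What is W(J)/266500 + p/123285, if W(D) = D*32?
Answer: -36080279/1642772625 ≈ -0.021963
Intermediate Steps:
p = -4795 (p = 335 - 5130 = -4795)
W(D) = 32*D
W(J)/266500 + p/123285 = (32*141)/266500 - 4795/123285 = 4512*(1/266500) - 4795*1/123285 = 1128/66625 - 959/24657 = -36080279/1642772625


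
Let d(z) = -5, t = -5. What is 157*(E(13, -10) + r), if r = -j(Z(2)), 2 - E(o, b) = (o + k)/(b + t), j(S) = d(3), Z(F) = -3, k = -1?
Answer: 6123/5 ≈ 1224.6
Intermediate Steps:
j(S) = -5
E(o, b) = 2 - (-1 + o)/(-5 + b) (E(o, b) = 2 - (o - 1)/(b - 5) = 2 - (-1 + o)/(-5 + b))
r = 5 (r = -1*(-5) = 5)
157*(E(13, -10) + r) = 157*((-9 - 1*13 + 2*(-10))/(-5 - 10) + 5) = 157*((-9 - 13 - 20)/(-15) + 5) = 157*(-1/15*(-42) + 5) = 157*(14/5 + 5) = 157*(39/5) = 6123/5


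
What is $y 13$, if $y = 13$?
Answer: $169$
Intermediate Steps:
$y 13 = 13 \cdot 13 = 169$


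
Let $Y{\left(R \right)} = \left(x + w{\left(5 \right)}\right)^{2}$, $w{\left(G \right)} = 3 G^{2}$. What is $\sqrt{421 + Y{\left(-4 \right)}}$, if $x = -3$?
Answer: $\sqrt{5605} \approx 74.867$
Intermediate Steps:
$Y{\left(R \right)} = 5184$ ($Y{\left(R \right)} = \left(-3 + 3 \cdot 5^{2}\right)^{2} = \left(-3 + 3 \cdot 25\right)^{2} = \left(-3 + 75\right)^{2} = 72^{2} = 5184$)
$\sqrt{421 + Y{\left(-4 \right)}} = \sqrt{421 + 5184} = \sqrt{5605}$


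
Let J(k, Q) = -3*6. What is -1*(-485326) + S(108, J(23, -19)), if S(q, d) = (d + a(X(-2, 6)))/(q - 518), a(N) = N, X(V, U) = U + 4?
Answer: 99491834/205 ≈ 4.8533e+5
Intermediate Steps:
X(V, U) = 4 + U
J(k, Q) = -18
S(q, d) = (10 + d)/(-518 + q) (S(q, d) = (d + (4 + 6))/(q - 518) = (d + 10)/(-518 + q) = (10 + d)/(-518 + q))
-1*(-485326) + S(108, J(23, -19)) = -1*(-485326) + (10 - 18)/(-518 + 108) = 485326 - 8/(-410) = 485326 - 1/410*(-8) = 485326 + 4/205 = 99491834/205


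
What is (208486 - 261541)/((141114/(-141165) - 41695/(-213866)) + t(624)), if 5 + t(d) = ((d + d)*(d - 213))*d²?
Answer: -533917115944650/2009893802720574742807 ≈ -2.6564e-7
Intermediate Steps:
t(d) = -5 + 2*d³*(-213 + d) (t(d) = -5 + ((d + d)*(d - 213))*d² = -5 + ((2*d)*(-213 + d))*d² = -5 + (2*d*(-213 + d))*d² = -5 + 2*d³*(-213 + d))
(208486 - 261541)/((141114/(-141165) - 41695/(-213866)) + t(624)) = (208486 - 261541)/((141114/(-141165) - 41695/(-213866)) + (-5 - 426*624³ + 2*624⁴)) = -53055/((141114*(-1/141165) - 41695*(-1/213866)) + (-5 - 426*242970624 + 2*151613669376)) = -53055/((-47038/47055 + 41695/213866) + (-5 - 103505485824 + 303227338752)) = -53055/(-8097870683/10063464630 + 199721852923) = -53055/2009893802720574742807/10063464630 = -53055*10063464630/2009893802720574742807 = -533917115944650/2009893802720574742807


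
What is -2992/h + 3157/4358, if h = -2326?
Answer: 10191159/5068354 ≈ 2.0107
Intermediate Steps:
-2992/h + 3157/4358 = -2992/(-2326) + 3157/4358 = -2992*(-1/2326) + 3157*(1/4358) = 1496/1163 + 3157/4358 = 10191159/5068354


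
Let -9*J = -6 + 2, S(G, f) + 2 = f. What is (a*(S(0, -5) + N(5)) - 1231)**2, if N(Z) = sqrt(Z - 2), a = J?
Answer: 123365497/81 - 88856*sqrt(3)/81 ≈ 1.5211e+6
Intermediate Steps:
S(G, f) = -2 + f
J = 4/9 (J = -(-6 + 2)/9 = -1/9*(-4) = 4/9 ≈ 0.44444)
a = 4/9 ≈ 0.44444
N(Z) = sqrt(-2 + Z)
(a*(S(0, -5) + N(5)) - 1231)**2 = (4*((-2 - 5) + sqrt(-2 + 5))/9 - 1231)**2 = (4*(-7 + sqrt(3))/9 - 1231)**2 = ((-28/9 + 4*sqrt(3)/9) - 1231)**2 = (-11107/9 + 4*sqrt(3)/9)**2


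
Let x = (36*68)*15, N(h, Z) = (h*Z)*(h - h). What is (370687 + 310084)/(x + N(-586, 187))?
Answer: 680771/36720 ≈ 18.540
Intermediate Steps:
N(h, Z) = 0 (N(h, Z) = (Z*h)*0 = 0)
x = 36720 (x = 2448*15 = 36720)
(370687 + 310084)/(x + N(-586, 187)) = (370687 + 310084)/(36720 + 0) = 680771/36720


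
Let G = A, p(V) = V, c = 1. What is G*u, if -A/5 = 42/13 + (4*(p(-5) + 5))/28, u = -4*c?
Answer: 840/13 ≈ 64.615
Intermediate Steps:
u = -4 (u = -4*1 = -4)
A = -210/13 (A = -5*(42/13 + (4*(-5 + 5))/28) = -5*(42*(1/13) + (4*0)*(1/28)) = -5*(42/13 + 0*(1/28)) = -5*(42/13 + 0) = -5*42/13 = -210/13 ≈ -16.154)
G = -210/13 ≈ -16.154
G*u = -210/13*(-4) = 840/13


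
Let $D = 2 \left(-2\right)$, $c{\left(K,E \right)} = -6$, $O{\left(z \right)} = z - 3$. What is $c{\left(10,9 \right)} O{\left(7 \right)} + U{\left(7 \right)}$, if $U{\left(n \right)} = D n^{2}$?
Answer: $-220$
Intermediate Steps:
$O{\left(z \right)} = -3 + z$
$D = -4$
$U{\left(n \right)} = - 4 n^{2}$
$c{\left(10,9 \right)} O{\left(7 \right)} + U{\left(7 \right)} = - 6 \left(-3 + 7\right) - 4 \cdot 7^{2} = \left(-6\right) 4 - 196 = -24 - 196 = -220$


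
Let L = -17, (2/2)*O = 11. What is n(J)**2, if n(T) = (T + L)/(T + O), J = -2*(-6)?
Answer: 25/529 ≈ 0.047259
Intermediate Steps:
O = 11
J = 12
n(T) = (-17 + T)/(11 + T) (n(T) = (T - 17)/(T + 11) = (-17 + T)/(11 + T))
n(J)**2 = ((-17 + 12)/(11 + 12))**2 = (-5/23)**2 = 25/529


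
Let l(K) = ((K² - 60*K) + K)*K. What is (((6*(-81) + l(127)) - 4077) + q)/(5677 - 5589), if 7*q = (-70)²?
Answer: 1092909/88 ≈ 12419.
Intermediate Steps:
q = 700 (q = (⅐)*(-70)² = (⅐)*4900 = 700)
l(K) = K*(K² - 59*K) (l(K) = (K² - 59*K)*K = K*(K² - 59*K))
(((6*(-81) + l(127)) - 4077) + q)/(5677 - 5589) = (((6*(-81) + 127²*(-59 + 127)) - 4077) + 700)/(5677 - 5589) = (((-486 + 16129*68) - 4077) + 700)/88 = (((-486 + 1096772) - 4077) + 700)*(1/88) = ((1096286 - 4077) + 700)*(1/88) = (1092209 + 700)*(1/88) = 1092909*(1/88) = 1092909/88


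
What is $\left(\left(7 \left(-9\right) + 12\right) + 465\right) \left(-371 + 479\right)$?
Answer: $44712$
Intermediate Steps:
$\left(\left(7 \left(-9\right) + 12\right) + 465\right) \left(-371 + 479\right) = \left(\left(-63 + 12\right) + 465\right) 108 = \left(-51 + 465\right) 108 = 414 \cdot 108 = 44712$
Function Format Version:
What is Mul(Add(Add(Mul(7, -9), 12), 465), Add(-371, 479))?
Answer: 44712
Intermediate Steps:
Mul(Add(Add(Mul(7, -9), 12), 465), Add(-371, 479)) = Mul(Add(Add(-63, 12), 465), 108) = Mul(Add(-51, 465), 108) = Mul(414, 108) = 44712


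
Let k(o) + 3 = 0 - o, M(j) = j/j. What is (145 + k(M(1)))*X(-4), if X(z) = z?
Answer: -564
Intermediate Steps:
M(j) = 1
k(o) = -3 - o (k(o) = -3 + (0 - o) = -3 - o)
(145 + k(M(1)))*X(-4) = (145 + (-3 - 1*1))*(-4) = (145 + (-3 - 1))*(-4) = (145 - 4)*(-4) = 141*(-4) = -564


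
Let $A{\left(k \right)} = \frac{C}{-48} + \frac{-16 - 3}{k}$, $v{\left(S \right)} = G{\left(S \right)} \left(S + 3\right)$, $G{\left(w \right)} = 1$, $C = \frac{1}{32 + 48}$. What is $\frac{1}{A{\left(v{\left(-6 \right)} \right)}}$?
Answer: $\frac{3840}{24319} \approx 0.1579$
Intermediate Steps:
$C = \frac{1}{80} \approx 0.0125$
$v{\left(S \right)} = 3 + S$ ($v{\left(S \right)} = 1 \left(S + 3\right) = 1 \left(3 + S\right) = 3 + S$)
$A{\left(k \right)} = - \frac{1}{3840} - \frac{19}{k}$ ($A{\left(k \right)} = \frac{1}{80 \left(-48\right)} + \frac{-16 - 3}{k} = \frac{1}{80} \left(- \frac{1}{48}\right) + \frac{-16 - 3}{k} = - \frac{1}{3840} - \frac{19}{k}$)
$\frac{1}{A{\left(v{\left(-6 \right)} \right)}} = \frac{1}{\frac{1}{3840} \frac{1}{3 - 6} \left(-72960 - \left(3 - 6\right)\right)} = \frac{1}{\frac{1}{3840} \frac{1}{-3} \left(-72960 - -3\right)} = \frac{1}{\frac{1}{3840} \left(- \frac{1}{3}\right) \left(-72960 + 3\right)} = \frac{1}{\frac{1}{3840} \left(- \frac{1}{3}\right) \left(-72957\right)} = \frac{1}{\frac{24319}{3840}} = \frac{3840}{24319}$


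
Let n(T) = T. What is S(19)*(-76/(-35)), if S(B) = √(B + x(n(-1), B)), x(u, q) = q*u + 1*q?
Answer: 76*√19/35 ≈ 9.4650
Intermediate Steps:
x(u, q) = q + q*u (x(u, q) = q*u + q = q + q*u)
S(B) = √B (S(B) = √(B + B*(1 - 1)) = √(B + B*0) = √(B + 0) = √B)
S(19)*(-76/(-35)) = √19*(-76/(-35)) = √19*(-76*(-1/35)) = √19*(76/35) = 76*√19/35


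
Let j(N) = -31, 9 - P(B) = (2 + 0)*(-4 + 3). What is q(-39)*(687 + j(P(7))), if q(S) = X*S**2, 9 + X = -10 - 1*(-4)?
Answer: -14966640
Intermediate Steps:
X = -15 (X = -9 + (-10 - 1*(-4)) = -9 + (-10 + 4) = -9 - 6 = -15)
q(S) = -15*S**2
P(B) = 11 (P(B) = 9 - (2 + 0)*(-4 + 3) = 9 - 2*(-1) = 9 - 1*(-2) = 9 + 2 = 11)
q(-39)*(687 + j(P(7))) = (-15*(-39)**2)*(687 - 31) = -15*1521*656 = -22815*656 = -14966640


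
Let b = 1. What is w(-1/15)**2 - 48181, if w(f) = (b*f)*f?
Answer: -2439163124/50625 ≈ -48181.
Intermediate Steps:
w(f) = f**2 (w(f) = (1*f)*f = f*f = f**2)
w(-1/15)**2 - 48181 = ((-1/15)**2)**2 - 48181 = (1/225)**2 - 48181 = 1/50625 - 48181 = -2439163124/50625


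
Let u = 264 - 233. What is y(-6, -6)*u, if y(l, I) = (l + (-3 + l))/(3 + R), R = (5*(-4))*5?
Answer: 465/97 ≈ 4.7938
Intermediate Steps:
R = -100 (R = -20*5 = -100)
y(l, I) = 3/97 - 2*l/97 (y(l, I) = (l + (-3 + l))/(3 - 100) = (-3 + 2*l)/(-97) = (-3 + 2*l)*(-1/97) = 3/97 - 2*l/97)
u = 31
y(-6, -6)*u = (3/97 - 2/97*(-6))*31 = (3/97 + 12/97)*31 = (15/97)*31 = 465/97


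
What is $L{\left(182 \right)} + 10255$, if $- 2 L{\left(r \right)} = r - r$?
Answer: $10255$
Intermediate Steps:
$L{\left(r \right)} = 0$ ($L{\left(r \right)} = - \frac{r - r}{2} = \left(- \frac{1}{2}\right) 0 = 0$)
$L{\left(182 \right)} + 10255 = 0 + 10255 = 10255$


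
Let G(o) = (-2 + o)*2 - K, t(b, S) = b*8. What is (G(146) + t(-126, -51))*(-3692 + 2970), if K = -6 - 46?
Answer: 482296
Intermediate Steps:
t(b, S) = 8*b
K = -52
G(o) = 48 + 2*o (G(o) = (-2 + o)*2 - 1*(-52) = (-4 + 2*o) + 52 = 48 + 2*o)
(G(146) + t(-126, -51))*(-3692 + 2970) = ((48 + 2*146) + 8*(-126))*(-3692 + 2970) = ((48 + 292) - 1008)*(-722) = (340 - 1008)*(-722) = -668*(-722) = 482296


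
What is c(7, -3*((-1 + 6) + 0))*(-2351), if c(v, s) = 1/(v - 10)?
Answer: 2351/3 ≈ 783.67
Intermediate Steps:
c(v, s) = 1/(-10 + v)
c(7, -3*((-1 + 6) + 0))*(-2351) = -2351/(-10 + 7) = -2351/(-3) = -⅓*(-2351) = 2351/3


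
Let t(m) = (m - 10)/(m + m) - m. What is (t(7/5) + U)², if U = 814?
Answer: 3211148889/4900 ≈ 6.5534e+5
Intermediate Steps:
t(m) = -m + (-10 + m)/(2*m) (t(m) = (-10 + m)/((2*m)) - m = (-10 + m)*(1/(2*m)) - m = (-10 + m)/(2*m) - m = -m + (-10 + m)/(2*m))
(t(7/5) + U)² = ((½ - 7/5 - 5/(7/5)) + 814)² = ((½ - 7/5 - 5/(7*(⅕))) + 814)² = ((½ - 1*7/5 - 5/7/5) + 814)² = ((½ - 7/5 - 5*5/7) + 814)² = ((½ - 7/5 - 25/7) + 814)² = (-313/70 + 814)² = (56667/70)² = 3211148889/4900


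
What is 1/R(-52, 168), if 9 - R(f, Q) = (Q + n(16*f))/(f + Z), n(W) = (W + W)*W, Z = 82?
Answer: -15/692173 ≈ -2.1671e-5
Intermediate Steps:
n(W) = 2*W² (n(W) = (2*W)*W = 2*W²)
R(f, Q) = 9 - (Q + 512*f²)/(82 + f) (R(f, Q) = 9 - (Q + 2*(16*f)²)/(f + 82) = 9 - (Q + 2*(256*f²))/(82 + f) = 9 - (Q + 512*f²)/(82 + f))
1/R(-52, 168) = 1/((738 - 1*168 - 512*(-52)² + 9*(-52))/(82 - 52)) = 1/((738 - 168 - 512*2704 - 468)/30) = 1/((738 - 168 - 1384448 - 468)/30) = 1/((1/30)*(-1384346)) = 1/(-692173/15) = -15/692173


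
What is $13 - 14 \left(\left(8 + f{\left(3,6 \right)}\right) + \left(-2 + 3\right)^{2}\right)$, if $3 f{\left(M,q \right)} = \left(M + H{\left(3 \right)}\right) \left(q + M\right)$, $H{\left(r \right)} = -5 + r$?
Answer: $-155$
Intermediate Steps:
$f{\left(M,q \right)} = \frac{\left(-2 + M\right) \left(M + q\right)}{3}$ ($f{\left(M,q \right)} = \frac{\left(M + \left(-5 + 3\right)\right) \left(q + M\right)}{3} = \frac{\left(M - 2\right) \left(M + q\right)}{3} = \frac{\left(-2 + M\right) \left(M + q\right)}{3}$)
$13 - 14 \left(\left(8 + f{\left(3,6 \right)}\right) + \left(-2 + 3\right)^{2}\right) = 13 - 14 \left(\left(8 + \left(\left(- \frac{2}{3}\right) 3 - 4 + \frac{3^{2}}{3} + \frac{1}{3} \cdot 3 \cdot 6\right)\right) + \left(-2 + 3\right)^{2}\right) = 13 - 14 \left(\left(8 + \left(-2 - 4 + \frac{1}{3} \cdot 9 + 6\right)\right) + 1^{2}\right) = 13 - 14 \left(\left(8 + \left(-2 - 4 + 3 + 6\right)\right) + 1\right) = 13 - 14 \left(\left(8 + 3\right) + 1\right) = 13 - 14 \left(11 + 1\right) = 13 - 168 = -155$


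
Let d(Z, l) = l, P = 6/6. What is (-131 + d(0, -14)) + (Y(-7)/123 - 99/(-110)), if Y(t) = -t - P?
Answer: -59061/410 ≈ -144.05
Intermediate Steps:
P = 1 (P = 6*(1/6) = 1)
Y(t) = -1 - t (Y(t) = -t - 1*1 = -t - 1 = -1 - t)
(-131 + d(0, -14)) + (Y(-7)/123 - 99/(-110)) = (-131 - 14) + ((-1 - 1*(-7))/123 - 99/(-110)) = -145 + ((-1 + 7)*(1/123) - 99*(-1/110)) = -145 + (6*(1/123) + 9/10) = -145 + (2/41 + 9/10) = -145 + 389/410 = -59061/410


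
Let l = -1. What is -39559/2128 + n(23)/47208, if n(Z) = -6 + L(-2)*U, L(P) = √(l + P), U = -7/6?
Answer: -11116155/597968 - I*√3/40464 ≈ -18.59 - 4.2805e-5*I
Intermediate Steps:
U = -7/6 (U = -7*⅙ = -7/6 ≈ -1.1667)
L(P) = √(-1 + P)
n(Z) = -6 - 7*I*√3/6 (n(Z) = -6 + √(-1 - 2)*(-7/6) = -6 + √(-3)*(-7/6) = -6 + (I*√3)*(-7/6) = -6 - 7*I*√3/6)
-39559/2128 + n(23)/47208 = -39559/2128 + (-6 - 7*I*√3/6)/47208 = -39559*1/2128 + (-6 - 7*I*√3/6)*(1/47208) = -39559/2128 + (-1/7868 - I*√3/40464) = -11116155/597968 - I*√3/40464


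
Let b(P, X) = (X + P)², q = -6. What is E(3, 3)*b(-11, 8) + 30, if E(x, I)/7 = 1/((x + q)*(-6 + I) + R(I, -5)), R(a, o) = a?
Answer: 141/4 ≈ 35.250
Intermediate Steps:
b(P, X) = (P + X)²
E(x, I) = 7/(I + (-6 + I)*(-6 + x)) (E(x, I) = 7/((x - 6)*(-6 + I) + I) = 7/((-6 + x)*(-6 + I) + I) = 7/((-6 + I)*(-6 + x) + I) = 7/(I + (-6 + I)*(-6 + x)))
E(3, 3)*b(-11, 8) + 30 = (7/(36 - 6*3 - 5*3 + 3*3))*(-11 + 8)² + 30 = (7/(36 - 18 - 15 + 9))*(-3)² + 30 = (7/12)*9 + 30 = 21/4 + 30 = 141/4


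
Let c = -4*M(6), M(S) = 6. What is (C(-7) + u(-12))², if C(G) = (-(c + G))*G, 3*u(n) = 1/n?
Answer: 61042969/1296 ≈ 47101.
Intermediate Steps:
u(n) = 1/(3*n)
c = -24 (c = -4*6 = -24)
C(G) = G*(24 - G) (C(G) = (-(-24 + G))*G = (24 - G)*G = G*(24 - G))
(C(-7) + u(-12))² = (-7*(24 - 1*(-7)) + (⅓)/(-12))² = (-7*(24 + 7) + (⅓)*(-1/12))² = (-7*31 - 1/36)² = (-217 - 1/36)² = (-7813/36)² = 61042969/1296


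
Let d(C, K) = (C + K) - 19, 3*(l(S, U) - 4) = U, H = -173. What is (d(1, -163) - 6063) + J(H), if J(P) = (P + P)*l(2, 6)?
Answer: -8320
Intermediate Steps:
l(S, U) = 4 + U/3
d(C, K) = -19 + C + K
J(P) = 12*P (J(P) = (P + P)*(4 + (1/3)*6) = (2*P)*(4 + 2) = (2*P)*6 = 12*P)
(d(1, -163) - 6063) + J(H) = ((-19 + 1 - 163) - 6063) + 12*(-173) = (-181 - 6063) - 2076 = -6244 - 2076 = -8320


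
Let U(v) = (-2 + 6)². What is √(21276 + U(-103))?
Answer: 2*√5323 ≈ 145.92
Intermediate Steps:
U(v) = 16 (U(v) = 4² = 16)
√(21276 + U(-103)) = √(21276 + 16) = √21292 = 2*√5323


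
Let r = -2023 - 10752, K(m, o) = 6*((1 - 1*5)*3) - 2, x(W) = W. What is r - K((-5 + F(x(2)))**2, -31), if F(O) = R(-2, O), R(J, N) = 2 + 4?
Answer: -12701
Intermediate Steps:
R(J, N) = 6
F(O) = 6
K(m, o) = -74 (K(m, o) = 6*((1 - 5)*3) - 2 = 6*(-4*3) - 2 = 6*(-12) - 2 = -72 - 2 = -74)
r = -12775
r - K((-5 + F(x(2)))**2, -31) = -12775 - 1*(-74) = -12775 + 74 = -12701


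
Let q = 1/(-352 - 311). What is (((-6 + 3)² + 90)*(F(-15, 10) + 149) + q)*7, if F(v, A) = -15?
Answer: 61567499/663 ≈ 92862.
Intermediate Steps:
q = -1/663 (q = 1/(-663) = -1/663 ≈ -0.0015083)
(((-6 + 3)² + 90)*(F(-15, 10) + 149) + q)*7 = (((-6 + 3)² + 90)*(-15 + 149) - 1/663)*7 = (((-3)² + 90)*134 - 1/663)*7 = ((9 + 90)*134 - 1/663)*7 = (99*134 - 1/663)*7 = (13266 - 1/663)*7 = (8795357/663)*7 = 61567499/663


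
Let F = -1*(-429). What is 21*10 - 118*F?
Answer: -50412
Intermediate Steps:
F = 429
21*10 - 118*F = 21*10 - 118*429 = 210 - 50622 = -50412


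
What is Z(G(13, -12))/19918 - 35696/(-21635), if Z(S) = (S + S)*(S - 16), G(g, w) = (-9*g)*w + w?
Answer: 41795002384/215462965 ≈ 193.98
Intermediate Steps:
G(g, w) = w - 9*g*w (G(g, w) = -9*g*w + w = w - 9*g*w)
Z(S) = 2*S*(-16 + S) (Z(S) = (2*S)*(-16 + S) = 2*S*(-16 + S))
Z(G(13, -12))/19918 - 35696/(-21635) = (2*(-12*(1 - 9*13))*(-16 - 12*(1 - 9*13)))/19918 - 35696/(-21635) = (2*(-12*(1 - 117))*(-16 - 12*(1 - 117)))*(1/19918) - 35696*(-1/21635) = (2*(-12*(-116))*(-16 - 12*(-116)))*(1/19918) + 35696/21635 = (2*1392*(-16 + 1392))*(1/19918) + 35696/21635 = (2*1392*1376)*(1/19918) + 35696/21635 = 3830784*(1/19918) + 35696/21635 = 1915392/9959 + 35696/21635 = 41795002384/215462965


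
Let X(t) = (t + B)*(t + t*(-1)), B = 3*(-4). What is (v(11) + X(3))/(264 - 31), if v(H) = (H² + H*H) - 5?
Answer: 237/233 ≈ 1.0172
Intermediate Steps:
B = -12
v(H) = -5 + 2*H² (v(H) = (H² + H²) - 5 = 2*H² - 5 = -5 + 2*H²)
X(t) = 0 (X(t) = (t - 12)*(t + t*(-1)) = (-12 + t)*(t - t) = (-12 + t)*0 = 0)
(v(11) + X(3))/(264 - 31) = ((-5 + 2*11²) + 0)/(264 - 31) = ((-5 + 2*121) + 0)/233 = ((-5 + 242) + 0)*(1/233) = (237 + 0)*(1/233) = 237*(1/233) = 237/233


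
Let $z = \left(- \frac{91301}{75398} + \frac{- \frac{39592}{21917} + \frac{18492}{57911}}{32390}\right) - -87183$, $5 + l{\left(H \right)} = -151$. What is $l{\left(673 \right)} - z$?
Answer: $- \frac{191454566750568381859}{2192116022967010} \approx -87338.0$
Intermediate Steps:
$l{\left(H \right)} = -156$ ($l{\left(H \right)} = -5 - 151 = -156$)
$z = \frac{191112596650985528299}{2192116022967010}$ ($z = \left(\left(-91301\right) \frac{1}{75398} + \left(\left(-39592\right) \frac{1}{21917} + 18492 \cdot \frac{1}{57911}\right) \frac{1}{32390}\right) + 87183 = \left(- \frac{91301}{75398} + \left(- \frac{56}{31} + \frac{18492}{57911}\right) \frac{1}{32390}\right) + 87183 = \left(- \frac{91301}{75398} - \frac{1334882}{29073927995}\right) + 87183 = - \frac{2654579347304531}{2192116022967010} + 87183 = \frac{191112596650985528299}{2192116022967010} \approx 87182.0$)
$l{\left(673 \right)} - z = -156 - \frac{191112596650985528299}{2192116022967010} = - \frac{191454566750568381859}{2192116022967010}$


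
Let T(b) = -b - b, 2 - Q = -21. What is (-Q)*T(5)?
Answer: 230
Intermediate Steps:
Q = 23 (Q = 2 - 1*(-21) = 2 + 21 = 23)
T(b) = -2*b
(-Q)*T(5) = (-1*23)*(-2*5) = -23*(-10) = 230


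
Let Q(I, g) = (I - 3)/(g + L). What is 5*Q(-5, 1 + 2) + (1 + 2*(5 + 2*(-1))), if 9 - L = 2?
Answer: 3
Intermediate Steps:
L = 7 (L = 9 - 1*2 = 9 - 2 = 7)
Q(I, g) = (-3 + I)/(7 + g) (Q(I, g) = (I - 3)/(g + 7) = (-3 + I)/(7 + g))
5*Q(-5, 1 + 2) + (1 + 2*(5 + 2*(-1))) = 5*((-3 - 5)/(7 + (1 + 2))) + (1 + 2*(5 + 2*(-1))) = 5*(-8/(7 + 3)) + (1 + 2*(5 - 2)) = 5*(-8/10) + (1 + 2*3) = 5*((1/10)*(-8)) + (1 + 6) = 5*(-4/5) + 7 = -4 + 7 = 3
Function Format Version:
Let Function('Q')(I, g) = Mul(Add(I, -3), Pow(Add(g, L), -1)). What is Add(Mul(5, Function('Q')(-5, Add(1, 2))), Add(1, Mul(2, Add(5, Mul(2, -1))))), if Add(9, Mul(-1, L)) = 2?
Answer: 3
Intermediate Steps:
L = 7 (L = Add(9, Mul(-1, 2)) = Add(9, -2) = 7)
Function('Q')(I, g) = Mul(Pow(Add(7, g), -1), Add(-3, I)) (Function('Q')(I, g) = Mul(Add(I, -3), Pow(Add(g, 7), -1)) = Mul(Add(-3, I), Pow(Add(7, g), -1)) = Mul(Pow(Add(7, g), -1), Add(-3, I)))
Add(Mul(5, Function('Q')(-5, Add(1, 2))), Add(1, Mul(2, Add(5, Mul(2, -1))))) = Add(Mul(5, Mul(Pow(Add(7, Add(1, 2)), -1), Add(-3, -5))), Add(1, Mul(2, Add(5, Mul(2, -1))))) = Add(Mul(5, Mul(Pow(Add(7, 3), -1), -8)), Add(1, Mul(2, Add(5, -2)))) = Add(Mul(5, Mul(Pow(10, -1), -8)), Add(1, Mul(2, 3))) = Add(Mul(5, Mul(Rational(1, 10), -8)), Add(1, 6)) = Add(Mul(5, Rational(-4, 5)), 7) = Add(-4, 7) = 3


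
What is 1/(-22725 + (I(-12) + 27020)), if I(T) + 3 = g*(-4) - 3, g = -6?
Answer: 1/4313 ≈ 0.00023186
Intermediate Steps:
I(T) = 18 (I(T) = -3 + (-6*(-4) - 3) = -3 + (24 - 3) = -3 + 21 = 18)
1/(-22725 + (I(-12) + 27020)) = 1/(-22725 + (18 + 27020)) = 1/(-22725 + 27038) = 1/4313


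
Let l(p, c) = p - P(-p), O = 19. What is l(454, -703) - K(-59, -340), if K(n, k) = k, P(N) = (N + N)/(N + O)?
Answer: 344482/435 ≈ 791.91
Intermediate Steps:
P(N) = 2*N/(19 + N) (P(N) = (N + N)/(N + 19) = (2*N)/(19 + N) = 2*N/(19 + N))
l(p, c) = p + 2*p/(19 - p) (l(p, c) = p - 2*(-p)/(19 - p) = p - (-2)*p/(19 - p) = p + 2*p/(19 - p))
l(454, -703) - K(-59, -340) = 454*(-21 + 454)/(-19 + 454) - 1*(-340) = 454*433/435 + 340 = 454*(1/435)*433 + 340 = 196582/435 + 340 = 344482/435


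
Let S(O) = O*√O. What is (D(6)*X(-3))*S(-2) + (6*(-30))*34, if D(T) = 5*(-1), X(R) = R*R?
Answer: -6120 + 90*I*√2 ≈ -6120.0 + 127.28*I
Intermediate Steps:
X(R) = R²
D(T) = -5
S(O) = O^(3/2)
(D(6)*X(-3))*S(-2) + (6*(-30))*34 = (-5*(-3)²)*(-2)^(3/2) + (6*(-30))*34 = (-5*9)*(-2*I*√2) - 180*34 = -(-90)*I*√2 - 6120 = 90*I*√2 - 6120 = -6120 + 90*I*√2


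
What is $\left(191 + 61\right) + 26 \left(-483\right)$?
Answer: $-12306$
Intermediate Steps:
$\left(191 + 61\right) + 26 \left(-483\right) = 252 - 12558 = -12306$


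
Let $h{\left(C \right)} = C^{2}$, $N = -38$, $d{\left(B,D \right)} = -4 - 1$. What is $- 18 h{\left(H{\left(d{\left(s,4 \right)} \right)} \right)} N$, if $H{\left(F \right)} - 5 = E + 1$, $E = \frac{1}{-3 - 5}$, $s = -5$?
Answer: $\frac{377739}{16} \approx 23609.0$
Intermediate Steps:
$d{\left(B,D \right)} = -5$
$E = - \frac{1}{8}$ ($E = \frac{1}{-8} = - \frac{1}{8} \approx -0.125$)
$H{\left(F \right)} = \frac{47}{8}$ ($H{\left(F \right)} = 5 + \left(- \frac{1}{8} + 1\right) = 5 + \frac{7}{8} = \frac{47}{8}$)
$- 18 h{\left(H{\left(d{\left(s,4 \right)} \right)} \right)} N = - 18 \left(\frac{47}{8}\right)^{2} \left(-38\right) = \left(-18\right) \frac{2209}{64} \left(-38\right) = \left(- \frac{19881}{32}\right) \left(-38\right) = \frac{377739}{16}$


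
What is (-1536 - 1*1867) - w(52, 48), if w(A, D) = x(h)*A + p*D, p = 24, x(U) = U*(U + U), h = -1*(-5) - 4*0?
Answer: -7155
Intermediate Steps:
h = 5 (h = 5 + 0 = 5)
x(U) = 2*U² (x(U) = U*(2*U) = 2*U²)
w(A, D) = 24*D + 50*A (w(A, D) = (2*5²)*A + 24*D = (2*25)*A + 24*D = 50*A + 24*D = 24*D + 50*A)
(-1536 - 1*1867) - w(52, 48) = (-1536 - 1*1867) - (24*48 + 50*52) = (-1536 - 1867) - (1152 + 2600) = -3403 - 1*3752 = -3403 - 3752 = -7155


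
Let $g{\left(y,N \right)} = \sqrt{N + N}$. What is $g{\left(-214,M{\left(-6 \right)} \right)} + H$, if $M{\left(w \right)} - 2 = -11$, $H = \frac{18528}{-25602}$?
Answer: $- \frac{3088}{4267} + 3 i \sqrt{2} \approx -0.72369 + 4.2426 i$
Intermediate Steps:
$H = - \frac{3088}{4267}$ ($H = 18528 \left(- \frac{1}{25602}\right) = - \frac{3088}{4267} \approx -0.72369$)
$M{\left(w \right)} = -9$ ($M{\left(w \right)} = 2 - 11 = -9$)
$g{\left(y,N \right)} = \sqrt{2} \sqrt{N}$ ($g{\left(y,N \right)} = \sqrt{2 N} = \sqrt{2} \sqrt{N}$)
$g{\left(-214,M{\left(-6 \right)} \right)} + H = \sqrt{2} \sqrt{-9} - \frac{3088}{4267} = \sqrt{2} \cdot 3 i - \frac{3088}{4267} = 3 i \sqrt{2} - \frac{3088}{4267} = - \frac{3088}{4267} + 3 i \sqrt{2}$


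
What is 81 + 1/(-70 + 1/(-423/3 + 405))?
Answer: 1496535/18479 ≈ 80.986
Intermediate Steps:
81 + 1/(-70 + 1/(-423/3 + 405)) = 81 + 1/(-70 + 1/(-423*⅓ + 405)) = 81 + 1/(-70 + 1/(-141 + 405)) = 81 + 1/(-70 + 1/264) = 81 + 1/(-18479/264) = 81 - 264/18479 = 1496535/18479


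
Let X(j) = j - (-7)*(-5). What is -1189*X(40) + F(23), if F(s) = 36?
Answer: -5909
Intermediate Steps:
X(j) = -35 + j (X(j) = j - 1*35 = j - 35 = -35 + j)
-1189*X(40) + F(23) = -1189*(-35 + 40) + 36 = -1189*5 + 36 = -5945 + 36 = -5909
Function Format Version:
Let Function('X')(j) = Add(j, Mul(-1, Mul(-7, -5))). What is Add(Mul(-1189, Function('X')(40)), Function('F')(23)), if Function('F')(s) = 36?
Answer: -5909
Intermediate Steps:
Function('X')(j) = Add(-35, j) (Function('X')(j) = Add(j, Mul(-1, 35)) = Add(j, -35) = Add(-35, j))
Add(Mul(-1189, Function('X')(40)), Function('F')(23)) = Add(Mul(-1189, Add(-35, 40)), 36) = Add(Mul(-1189, 5), 36) = Add(-5945, 36) = -5909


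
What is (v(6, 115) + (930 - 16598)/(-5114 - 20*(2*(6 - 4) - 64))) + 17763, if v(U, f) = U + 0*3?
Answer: 34781767/1957 ≈ 17773.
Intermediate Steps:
v(U, f) = U (v(U, f) = U + 0 = U)
(v(6, 115) + (930 - 16598)/(-5114 - 20*(2*(6 - 4) - 64))) + 17763 = (6 + (930 - 16598)/(-5114 - 20*(2*(6 - 4) - 64))) + 17763 = (6 - 15668/(-5114 - 20*(2*2 - 64))) + 17763 = (6 - 15668/(-5114 - 20*(4 - 64))) + 17763 = (6 - 15668/(-5114 - 20*(-60))) + 17763 = (6 - 15668/(-5114 + 1200)) + 17763 = (6 - 15668/(-3914)) + 17763 = (6 - 15668*(-1/3914)) + 17763 = (6 + 7834/1957) + 17763 = 19576/1957 + 17763 = 34781767/1957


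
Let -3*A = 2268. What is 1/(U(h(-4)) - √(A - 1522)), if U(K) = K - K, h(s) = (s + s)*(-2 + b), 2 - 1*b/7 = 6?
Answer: I*√2278/2278 ≈ 0.020952*I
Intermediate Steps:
A = -756 (A = -⅓*2268 = -756)
b = -28 (b = 14 - 7*6 = 14 - 42 = -28)
h(s) = -60*s (h(s) = (s + s)*(-2 - 28) = (2*s)*(-30) = -60*s)
U(K) = 0
1/(U(h(-4)) - √(A - 1522)) = 1/(0 - √(-756 - 1522)) = 1/(0 - √(-2278)) = 1/(0 - I*√2278) = 1/(-I*√2278) = I*√2278/2278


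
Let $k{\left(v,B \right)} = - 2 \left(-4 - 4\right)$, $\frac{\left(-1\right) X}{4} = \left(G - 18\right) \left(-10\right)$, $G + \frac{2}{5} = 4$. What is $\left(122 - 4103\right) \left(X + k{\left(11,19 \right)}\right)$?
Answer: $2229360$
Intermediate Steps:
$G = \frac{18}{5}$ ($G = - \frac{2}{5} + 4 = \frac{18}{5} \approx 3.6$)
$X = -576$ ($X = - 4 \left(\frac{18}{5} - 18\right) \left(-10\right) = - 4 \left(\left(- \frac{72}{5}\right) \left(-10\right)\right) = \left(-4\right) 144 = -576$)
$k{\left(v,B \right)} = 16$ ($k{\left(v,B \right)} = \left(-2\right) \left(-8\right) = 16$)
$\left(122 - 4103\right) \left(X + k{\left(11,19 \right)}\right) = \left(122 - 4103\right) \left(-576 + 16\right) = \left(-3981\right) \left(-560\right) = 2229360$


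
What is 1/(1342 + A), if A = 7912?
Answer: 1/9254 ≈ 0.00010806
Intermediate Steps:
1/(1342 + A) = 1/(1342 + 7912) = 1/9254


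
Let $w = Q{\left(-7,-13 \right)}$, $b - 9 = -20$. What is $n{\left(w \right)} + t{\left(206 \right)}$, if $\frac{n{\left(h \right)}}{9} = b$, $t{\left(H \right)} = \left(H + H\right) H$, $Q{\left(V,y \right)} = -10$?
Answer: $84773$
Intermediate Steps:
$b = -11$ ($b = 9 - 20 = -11$)
$t{\left(H \right)} = 2 H^{2}$ ($t{\left(H \right)} = 2 H H = 2 H^{2}$)
$w = -10$
$n{\left(h \right)} = -99$ ($n{\left(h \right)} = 9 \left(-11\right) = -99$)
$n{\left(w \right)} + t{\left(206 \right)} = -99 + 2 \cdot 206^{2} = -99 + 2 \cdot 42436 = -99 + 84872 = 84773$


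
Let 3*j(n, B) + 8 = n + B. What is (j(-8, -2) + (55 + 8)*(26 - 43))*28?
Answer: -30156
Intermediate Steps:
j(n, B) = -8/3 + B/3 + n/3 (j(n, B) = -8/3 + (n + B)/3 = -8/3 + (B + n)/3 = -8/3 + (B/3 + n/3) = -8/3 + B/3 + n/3)
(j(-8, -2) + (55 + 8)*(26 - 43))*28 = ((-8/3 + (1/3)*(-2) + (1/3)*(-8)) + (55 + 8)*(26 - 43))*28 = ((-8/3 - 2/3 - 8/3) + 63*(-17))*28 = (-6 - 1071)*28 = -1077*28 = -30156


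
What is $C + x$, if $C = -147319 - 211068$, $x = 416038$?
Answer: $57651$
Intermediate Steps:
$C = -358387$
$C + x = -358387 + 416038 = 57651$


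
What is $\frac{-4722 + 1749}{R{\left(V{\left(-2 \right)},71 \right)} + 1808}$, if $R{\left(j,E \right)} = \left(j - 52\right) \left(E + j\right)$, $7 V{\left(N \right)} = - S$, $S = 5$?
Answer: $\frac{145677}{92956} \approx 1.5672$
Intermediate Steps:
$V{\left(N \right)} = - \frac{5}{7}$ ($V{\left(N \right)} = \frac{\left(-1\right) 5}{7} = \frac{1}{7} \left(-5\right) = - \frac{5}{7}$)
$R{\left(j,E \right)} = \left(-52 + j\right) \left(E + j\right)$
$\frac{-4722 + 1749}{R{\left(V{\left(-2 \right)},71 \right)} + 1808} = \frac{-4722 + 1749}{\left(\left(- \frac{5}{7}\right)^{2} - 3692 - - \frac{260}{7} + 71 \left(- \frac{5}{7}\right)\right) + 1808} = - \frac{2973}{\left(\frac{25}{49} - 3692 + \frac{260}{7} - \frac{355}{7}\right) + 1808} = - \frac{2973}{- \frac{181548}{49} + 1808} = - \frac{2973}{- \frac{92956}{49}} = \left(-2973\right) \left(- \frac{49}{92956}\right) = \frac{145677}{92956}$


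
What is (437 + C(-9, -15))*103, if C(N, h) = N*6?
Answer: 39449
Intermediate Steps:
C(N, h) = 6*N
(437 + C(-9, -15))*103 = (437 + 6*(-9))*103 = (437 - 54)*103 = 383*103 = 39449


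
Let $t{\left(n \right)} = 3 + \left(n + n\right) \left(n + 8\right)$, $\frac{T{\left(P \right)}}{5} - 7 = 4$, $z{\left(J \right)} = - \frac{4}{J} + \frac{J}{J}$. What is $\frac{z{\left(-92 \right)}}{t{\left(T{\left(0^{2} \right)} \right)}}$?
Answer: $\frac{8}{53153} \approx 0.00015051$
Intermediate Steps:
$z{\left(J \right)} = 1 - \frac{4}{J}$ ($z{\left(J \right)} = - \frac{4}{J} + 1 = 1 - \frac{4}{J}$)
$T{\left(P \right)} = 55$ ($T{\left(P \right)} = 35 + 5 \cdot 4 = 35 + 20 = 55$)
$t{\left(n \right)} = 3 + 2 n \left(8 + n\right)$
$\frac{z{\left(-92 \right)}}{t{\left(T{\left(0^{2} \right)} \right)}} = \frac{\frac{1}{-92} \left(-4 - 92\right)}{3 + 2 \cdot 55^{2} + 16 \cdot 55} = \frac{\left(- \frac{1}{92}\right) \left(-96\right)}{3 + 2 \cdot 3025 + 880} = \frac{24}{23 \left(3 + 6050 + 880\right)} = \frac{24}{23 \cdot 6933} = \frac{24}{23} \cdot \frac{1}{6933} = \frac{8}{53153}$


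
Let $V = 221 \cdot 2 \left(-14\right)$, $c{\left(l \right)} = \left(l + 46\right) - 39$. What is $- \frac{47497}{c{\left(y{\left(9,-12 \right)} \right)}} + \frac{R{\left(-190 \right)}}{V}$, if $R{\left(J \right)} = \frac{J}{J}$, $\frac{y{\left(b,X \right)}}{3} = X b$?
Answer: $\frac{293911119}{1961596} \approx 149.83$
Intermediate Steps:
$y{\left(b,X \right)} = 3 X b$
$R{\left(J \right)} = 1$
$c{\left(l \right)} = 7 + l$ ($c{\left(l \right)} = \left(46 + l\right) - 39 = 7 + l$)
$V = -6188$ ($V = 221 \left(-28\right) = -6188$)
$- \frac{47497}{c{\left(y{\left(9,-12 \right)} \right)}} + \frac{R{\left(-190 \right)}}{V} = - \frac{47497}{7 + 3 \left(-12\right) 9} + 1 \frac{1}{-6188} = - \frac{47497}{7 - 324} + 1 \left(- \frac{1}{6188}\right) = - \frac{47497}{-317} - \frac{1}{6188} = \left(-47497\right) \left(- \frac{1}{317}\right) - \frac{1}{6188} = \frac{47497}{317} - \frac{1}{6188} = \frac{293911119}{1961596}$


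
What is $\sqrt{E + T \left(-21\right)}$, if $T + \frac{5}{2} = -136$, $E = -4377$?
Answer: $\frac{i \sqrt{5874}}{2} \approx 38.321 i$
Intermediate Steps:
$T = - \frac{277}{2}$ ($T = - \frac{5}{2} - 136 = - \frac{277}{2} \approx -138.5$)
$\sqrt{E + T \left(-21\right)} = \sqrt{-4377 - - \frac{5817}{2}} = \sqrt{-4377 + \frac{5817}{2}} = \sqrt{- \frac{2937}{2}} = \frac{i \sqrt{5874}}{2}$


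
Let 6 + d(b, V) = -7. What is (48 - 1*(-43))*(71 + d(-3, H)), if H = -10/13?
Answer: 5278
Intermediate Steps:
H = -10/13 (H = -10*1/13 = -10/13 ≈ -0.76923)
d(b, V) = -13 (d(b, V) = -6 - 7 = -13)
(48 - 1*(-43))*(71 + d(-3, H)) = (48 - 1*(-43))*(71 - 13) = (48 + 43)*58 = 91*58 = 5278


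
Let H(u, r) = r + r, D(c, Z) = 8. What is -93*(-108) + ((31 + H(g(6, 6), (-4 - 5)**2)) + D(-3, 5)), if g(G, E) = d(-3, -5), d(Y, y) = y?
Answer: 10245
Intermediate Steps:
g(G, E) = -5
H(u, r) = 2*r
-93*(-108) + ((31 + H(g(6, 6), (-4 - 5)**2)) + D(-3, 5)) = -93*(-108) + ((31 + 2*(-4 - 5)**2) + 8) = 10044 + ((31 + 2*(-9)**2) + 8) = 10044 + ((31 + 2*81) + 8) = 10044 + ((31 + 162) + 8) = 10044 + (193 + 8) = 10044 + 201 = 10245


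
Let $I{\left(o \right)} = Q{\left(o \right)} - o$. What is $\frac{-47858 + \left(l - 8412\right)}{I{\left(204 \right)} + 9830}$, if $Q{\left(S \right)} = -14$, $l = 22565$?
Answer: $- \frac{3745}{1068} \approx -3.5066$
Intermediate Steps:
$I{\left(o \right)} = -14 - o$
$\frac{-47858 + \left(l - 8412\right)}{I{\left(204 \right)} + 9830} = \frac{-47858 + \left(22565 - 8412\right)}{\left(-14 - 204\right) + 9830} = \frac{-47858 + 14153}{\left(-14 - 204\right) + 9830} = - \frac{33705}{-218 + 9830} = - \frac{33705}{9612} = \left(-33705\right) \frac{1}{9612} = - \frac{3745}{1068}$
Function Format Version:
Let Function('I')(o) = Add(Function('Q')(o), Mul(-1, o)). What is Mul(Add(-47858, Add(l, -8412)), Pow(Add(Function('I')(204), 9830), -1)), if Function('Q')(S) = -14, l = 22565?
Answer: Rational(-3745, 1068) ≈ -3.5066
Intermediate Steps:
Function('I')(o) = Add(-14, Mul(-1, o))
Mul(Add(-47858, Add(l, -8412)), Pow(Add(Function('I')(204), 9830), -1)) = Mul(Add(-47858, Add(22565, -8412)), Pow(Add(Add(-14, Mul(-1, 204)), 9830), -1)) = Mul(Add(-47858, 14153), Pow(Add(Add(-14, -204), 9830), -1)) = Mul(-33705, Pow(Add(-218, 9830), -1)) = Mul(-33705, Pow(9612, -1)) = Mul(-33705, Rational(1, 9612)) = Rational(-3745, 1068)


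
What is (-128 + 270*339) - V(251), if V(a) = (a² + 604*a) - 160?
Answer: -123043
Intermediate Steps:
V(a) = -160 + a² + 604*a
(-128 + 270*339) - V(251) = (-128 + 270*339) - (-160 + 251² + 604*251) = (-128 + 91530) - (-160 + 63001 + 151604) = 91402 - 1*214445 = 91402 - 214445 = -123043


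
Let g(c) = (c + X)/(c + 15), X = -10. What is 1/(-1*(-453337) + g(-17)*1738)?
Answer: 1/476800 ≈ 2.0973e-6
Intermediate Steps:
g(c) = (-10 + c)/(15 + c) (g(c) = (c - 10)/(c + 15) = (-10 + c)/(15 + c))
1/(-1*(-453337) + g(-17)*1738) = 1/(-1*(-453337) + ((-10 - 17)/(15 - 17))*1738) = 1/(453337 + (-27/(-2))*1738) = 1/(453337 - ½*(-27)*1738) = 1/(453337 + (27/2)*1738) = 1/(453337 + 23463) = 1/476800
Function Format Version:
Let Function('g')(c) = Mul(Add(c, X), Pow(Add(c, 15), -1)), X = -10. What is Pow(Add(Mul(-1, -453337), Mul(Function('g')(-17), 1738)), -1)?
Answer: Rational(1, 476800) ≈ 2.0973e-6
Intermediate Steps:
Function('g')(c) = Mul(Pow(Add(15, c), -1), Add(-10, c)) (Function('g')(c) = Mul(Add(c, -10), Pow(Add(c, 15), -1)) = Mul(Add(-10, c), Pow(Add(15, c), -1)) = Mul(Pow(Add(15, c), -1), Add(-10, c)))
Pow(Add(Mul(-1, -453337), Mul(Function('g')(-17), 1738)), -1) = Pow(Add(Mul(-1, -453337), Mul(Mul(Pow(Add(15, -17), -1), Add(-10, -17)), 1738)), -1) = Pow(Add(453337, Mul(Mul(Pow(-2, -1), -27), 1738)), -1) = Pow(Add(453337, Mul(Mul(Rational(-1, 2), -27), 1738)), -1) = Pow(Add(453337, Mul(Rational(27, 2), 1738)), -1) = Pow(Add(453337, 23463), -1) = Pow(476800, -1) = Rational(1, 476800)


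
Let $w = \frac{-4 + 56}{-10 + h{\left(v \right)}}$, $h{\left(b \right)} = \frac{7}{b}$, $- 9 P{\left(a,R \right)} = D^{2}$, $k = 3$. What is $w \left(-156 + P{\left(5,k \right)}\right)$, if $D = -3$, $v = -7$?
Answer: $\frac{8164}{11} \approx 742.18$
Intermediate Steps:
$P{\left(a,R \right)} = -1$ ($P{\left(a,R \right)} = - \frac{\left(-3\right)^{2}}{9} = \left(- \frac{1}{9}\right) 9 = -1$)
$w = - \frac{52}{11}$ ($w = \frac{-4 + 56}{-10 + \frac{7}{-7}} = \frac{52}{-10 + 7 \left(- \frac{1}{7}\right)} = \frac{52}{-10 - 1} = \frac{52}{-11} = 52 \left(- \frac{1}{11}\right) = - \frac{52}{11} \approx -4.7273$)
$w \left(-156 + P{\left(5,k \right)}\right) = - \frac{52 \left(-156 - 1\right)}{11} = \left(- \frac{52}{11}\right) \left(-157\right) = \frac{8164}{11}$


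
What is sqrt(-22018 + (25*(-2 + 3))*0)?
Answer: I*sqrt(22018) ≈ 148.38*I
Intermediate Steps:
sqrt(-22018 + (25*(-2 + 3))*0) = sqrt(-22018 + (25*1)*0) = sqrt(-22018 + 25*0) = sqrt(-22018 + 0) = sqrt(-22018) = I*sqrt(22018)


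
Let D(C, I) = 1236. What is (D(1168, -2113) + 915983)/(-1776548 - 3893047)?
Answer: -917219/5669595 ≈ -0.16178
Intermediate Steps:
(D(1168, -2113) + 915983)/(-1776548 - 3893047) = (1236 + 915983)/(-1776548 - 3893047) = 917219/(-5669595) = 917219*(-1/5669595) = -917219/5669595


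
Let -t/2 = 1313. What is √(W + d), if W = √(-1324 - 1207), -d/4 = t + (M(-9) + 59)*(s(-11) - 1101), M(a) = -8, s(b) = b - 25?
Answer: √(242452 + I*√2531) ≈ 492.39 + 0.051*I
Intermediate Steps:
t = -2626 (t = -2*1313 = -2626)
s(b) = -25 + b
d = 242452 (d = -4*(-2626 + (-8 + 59)*((-25 - 11) - 1101)) = -4*(-2626 + 51*(-36 - 1101)) = -4*(-2626 + 51*(-1137)) = -4*(-2626 - 57987) = -4*(-60613) = 242452)
W = I*√2531 (W = √(-2531) = I*√2531 ≈ 50.309*I)
√(W + d) = √(I*√2531 + 242452) = √(242452 + I*√2531)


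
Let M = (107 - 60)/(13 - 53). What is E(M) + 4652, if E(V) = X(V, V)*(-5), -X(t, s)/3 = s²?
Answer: 1495267/320 ≈ 4672.7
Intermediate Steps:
X(t, s) = -3*s²
M = -47/40 (M = 47/(-40) = 47*(-1/40) = -47/40 ≈ -1.1750)
E(V) = 15*V² (E(V) = -3*V²*(-5) = 15*V²)
E(M) + 4652 = 15*(-47/40)² + 4652 = 15*(2209/1600) + 4652 = 6627/320 + 4652 = 1495267/320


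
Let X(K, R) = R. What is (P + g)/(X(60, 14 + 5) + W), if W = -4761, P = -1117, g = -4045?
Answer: 2581/2371 ≈ 1.0886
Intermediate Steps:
(P + g)/(X(60, 14 + 5) + W) = (-1117 - 4045)/((14 + 5) - 4761) = -5162/(19 - 4761) = -5162/(-4742) = -5162*(-1/4742) = 2581/2371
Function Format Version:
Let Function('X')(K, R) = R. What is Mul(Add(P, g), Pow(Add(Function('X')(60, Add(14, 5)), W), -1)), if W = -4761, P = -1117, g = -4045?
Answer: Rational(2581, 2371) ≈ 1.0886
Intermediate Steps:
Mul(Add(P, g), Pow(Add(Function('X')(60, Add(14, 5)), W), -1)) = Mul(Add(-1117, -4045), Pow(Add(Add(14, 5), -4761), -1)) = Mul(-5162, Pow(Add(19, -4761), -1)) = Mul(-5162, Pow(-4742, -1)) = Mul(-5162, Rational(-1, 4742)) = Rational(2581, 2371)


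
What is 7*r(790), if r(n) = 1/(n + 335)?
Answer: 7/1125 ≈ 0.0062222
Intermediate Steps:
r(n) = 1/(335 + n)
7*r(790) = 7/(335 + 790) = 7/1125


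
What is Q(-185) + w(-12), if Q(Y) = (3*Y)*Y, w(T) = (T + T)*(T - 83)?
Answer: 104955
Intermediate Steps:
w(T) = 2*T*(-83 + T) (w(T) = (2*T)*(-83 + T) = 2*T*(-83 + T))
Q(Y) = 3*Y²
Q(-185) + w(-12) = 3*(-185)² + 2*(-12)*(-83 - 12) = 3*34225 + 2*(-12)*(-95) = 102675 + 2280 = 104955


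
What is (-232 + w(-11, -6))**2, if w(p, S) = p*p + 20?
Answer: 8281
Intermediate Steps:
w(p, S) = 20 + p**2 (w(p, S) = p**2 + 20 = 20 + p**2)
(-232 + w(-11, -6))**2 = (-232 + (20 + (-11)**2))**2 = (-232 + (20 + 121))**2 = (-232 + 141)**2 = (-91)**2 = 8281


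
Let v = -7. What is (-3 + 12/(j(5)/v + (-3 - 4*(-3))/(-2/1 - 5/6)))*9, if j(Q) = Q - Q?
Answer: -61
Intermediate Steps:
j(Q) = 0
(-3 + 12/(j(5)/v + (-3 - 4*(-3))/(-2/1 - 5/6)))*9 = (-3 + 12/(0/(-7) + (-3 - 4*(-3))/(-2/1 - 5/6)))*9 = (-3 + 12/(0*(-⅐) + (-3 + 12)/(-2*1 - 5*⅙)))*9 = (-3 + 12/(0 + 9/(-2 - ⅚)))*9 = (-3 + 12/(0 + 9/(-17/6)))*9 = (-3 + 12/(0 + 9*(-6/17)))*9 = (-3 + 12/(0 - 54/17))*9 = (-3 + 12/(-54/17))*9 = (-3 + 12*(-17/54))*9 = (-3 - 34/9)*9 = -61/9*9 = -61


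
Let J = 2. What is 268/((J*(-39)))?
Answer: -134/39 ≈ -3.4359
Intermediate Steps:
268/((J*(-39))) = 268/((2*(-39))) = 268/(-78) = 268*(-1/78) = -134/39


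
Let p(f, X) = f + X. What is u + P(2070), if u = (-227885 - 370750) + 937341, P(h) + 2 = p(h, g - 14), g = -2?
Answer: 340758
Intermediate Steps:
p(f, X) = X + f
P(h) = -18 + h (P(h) = -2 + ((-2 - 14) + h) = -2 + (-16 + h) = -18 + h)
u = 338706 (u = -598635 + 937341 = 338706)
u + P(2070) = 338706 + (-18 + 2070) = 338706 + 2052 = 340758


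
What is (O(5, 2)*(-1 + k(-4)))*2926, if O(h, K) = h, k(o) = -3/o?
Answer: -7315/2 ≈ -3657.5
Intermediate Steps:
(O(5, 2)*(-1 + k(-4)))*2926 = (5*(-1 - 3/(-4)))*2926 = (5*(-1 - 3*(-¼)))*2926 = (5*(-1 + ¾))*2926 = (5*(-¼))*2926 = -5/4*2926 = -7315/2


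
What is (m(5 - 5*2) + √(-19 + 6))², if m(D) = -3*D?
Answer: (15 + I*√13)² ≈ 212.0 + 108.17*I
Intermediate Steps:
(m(5 - 5*2) + √(-19 + 6))² = (-3*(5 - 5*2) + √(-19 + 6))² = (-3*(5 - 10) + √(-13))² = (-3*(-5) + I*√13)² = (15 + I*√13)²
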